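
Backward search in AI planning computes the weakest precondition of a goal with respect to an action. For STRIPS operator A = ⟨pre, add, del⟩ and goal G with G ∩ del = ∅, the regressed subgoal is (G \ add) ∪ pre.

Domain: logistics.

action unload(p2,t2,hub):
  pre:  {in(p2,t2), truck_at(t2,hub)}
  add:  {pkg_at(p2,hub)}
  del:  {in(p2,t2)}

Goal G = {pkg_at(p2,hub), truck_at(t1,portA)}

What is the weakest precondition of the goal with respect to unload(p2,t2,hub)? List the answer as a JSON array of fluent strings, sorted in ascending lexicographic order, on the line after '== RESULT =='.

Regress:
  G ∩ del = {}  (empty — regression defined)
  G \ add = {pkg_at(p2,hub), truck_at(t1,portA)} \ {pkg_at(p2,hub)} = {truck_at(t1,portA)}
  ∪ pre   = {truck_at(t1,portA)} ∪ {in(p2,t2), truck_at(t2,hub)}
          = {in(p2,t2), truck_at(t1,portA), truck_at(t2,hub)}

== RESULT ==
["in(p2,t2)", "truck_at(t1,portA)", "truck_at(t2,hub)"]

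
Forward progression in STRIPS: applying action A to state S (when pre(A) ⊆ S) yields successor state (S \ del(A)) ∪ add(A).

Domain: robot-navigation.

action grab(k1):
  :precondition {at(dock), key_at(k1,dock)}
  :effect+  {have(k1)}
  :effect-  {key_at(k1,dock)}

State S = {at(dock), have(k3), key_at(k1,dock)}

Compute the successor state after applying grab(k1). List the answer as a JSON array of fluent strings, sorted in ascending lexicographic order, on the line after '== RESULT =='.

Progress:
  pre ⊆ S: {at(dock), key_at(k1,dock)} ⊆ S  — applicable
  S \ del = {at(dock), have(k3)}
  ∪ add   = {at(dock), have(k1), have(k3)}

== RESULT ==
["at(dock)", "have(k1)", "have(k3)"]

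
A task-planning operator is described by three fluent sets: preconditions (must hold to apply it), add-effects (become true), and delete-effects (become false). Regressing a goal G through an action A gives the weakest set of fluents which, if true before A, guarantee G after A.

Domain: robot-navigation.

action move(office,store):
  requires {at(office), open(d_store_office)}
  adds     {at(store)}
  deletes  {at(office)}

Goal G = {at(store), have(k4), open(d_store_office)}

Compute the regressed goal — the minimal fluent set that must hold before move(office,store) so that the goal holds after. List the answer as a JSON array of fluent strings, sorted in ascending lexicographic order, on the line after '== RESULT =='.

Regress:
  G ∩ del = {}  (empty — regression defined)
  G \ add = {at(store), have(k4), open(d_store_office)} \ {at(store)} = {have(k4), open(d_store_office)}
  ∪ pre   = {have(k4), open(d_store_office)} ∪ {at(office), open(d_store_office)}
          = {at(office), have(k4), open(d_store_office)}

== RESULT ==
["at(office)", "have(k4)", "open(d_store_office)"]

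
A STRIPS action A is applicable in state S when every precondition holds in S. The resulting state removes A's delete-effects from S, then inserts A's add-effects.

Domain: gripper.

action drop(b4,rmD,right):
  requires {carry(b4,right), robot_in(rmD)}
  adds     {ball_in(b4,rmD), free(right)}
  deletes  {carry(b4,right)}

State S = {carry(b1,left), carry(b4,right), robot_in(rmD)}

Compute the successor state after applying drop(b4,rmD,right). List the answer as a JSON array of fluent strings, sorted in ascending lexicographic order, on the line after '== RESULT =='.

Compute (S \ del) ∪ add:
  pre ⊆ S: {carry(b4,right), robot_in(rmD)} ⊆ S  — applicable
  S \ del = {carry(b1,left), robot_in(rmD)}
  ∪ add   = {ball_in(b4,rmD), carry(b1,left), free(right), robot_in(rmD)}

== RESULT ==
["ball_in(b4,rmD)", "carry(b1,left)", "free(right)", "robot_in(rmD)"]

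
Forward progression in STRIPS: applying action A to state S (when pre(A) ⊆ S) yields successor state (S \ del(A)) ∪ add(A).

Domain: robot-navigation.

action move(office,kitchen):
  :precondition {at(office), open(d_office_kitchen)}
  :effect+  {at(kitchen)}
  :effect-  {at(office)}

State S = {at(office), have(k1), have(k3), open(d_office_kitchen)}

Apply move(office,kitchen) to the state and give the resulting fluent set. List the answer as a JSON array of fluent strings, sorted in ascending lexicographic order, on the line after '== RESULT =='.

Progress:
  pre ⊆ S: {at(office), open(d_office_kitchen)} ⊆ S  — applicable
  S \ del = {have(k1), have(k3), open(d_office_kitchen)}
  ∪ add   = {at(kitchen), have(k1), have(k3), open(d_office_kitchen)}

== RESULT ==
["at(kitchen)", "have(k1)", "have(k3)", "open(d_office_kitchen)"]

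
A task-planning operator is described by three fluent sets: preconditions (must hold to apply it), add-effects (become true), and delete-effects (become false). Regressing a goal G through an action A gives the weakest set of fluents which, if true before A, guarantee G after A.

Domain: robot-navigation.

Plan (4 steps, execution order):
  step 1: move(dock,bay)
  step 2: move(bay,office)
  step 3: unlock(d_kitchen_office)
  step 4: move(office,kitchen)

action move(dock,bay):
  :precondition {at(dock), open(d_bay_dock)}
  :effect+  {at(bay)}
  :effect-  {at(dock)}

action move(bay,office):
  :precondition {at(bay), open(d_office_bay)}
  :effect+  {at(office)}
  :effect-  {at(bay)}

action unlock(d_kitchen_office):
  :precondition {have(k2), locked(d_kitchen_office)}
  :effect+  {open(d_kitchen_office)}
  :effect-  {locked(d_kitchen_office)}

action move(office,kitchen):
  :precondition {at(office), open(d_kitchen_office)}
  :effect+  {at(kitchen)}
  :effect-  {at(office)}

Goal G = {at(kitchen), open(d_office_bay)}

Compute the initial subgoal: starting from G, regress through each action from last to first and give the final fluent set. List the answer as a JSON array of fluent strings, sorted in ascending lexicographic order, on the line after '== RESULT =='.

Work backward from the goal:
  through step 4 (move(office,kitchen)): drop {at(kitchen)}, keep {open(d_office_bay)}, require {at(office), open(d_kitchen_office)}
    → {at(office), open(d_kitchen_office), open(d_office_bay)}
  through step 3 (unlock(d_kitchen_office)): drop {open(d_kitchen_office)}, keep {at(office), open(d_office_bay)}, require {have(k2), locked(d_kitchen_office)}
    → {at(office), have(k2), locked(d_kitchen_office), open(d_office_bay)}
  through step 2 (move(bay,office)): drop {at(office)}, keep {have(k2), locked(d_kitchen_office), open(d_office_bay)}, require {at(bay), open(d_office_bay)}
    → {at(bay), have(k2), locked(d_kitchen_office), open(d_office_bay)}
  through step 1 (move(dock,bay)): drop {at(bay)}, keep {have(k2), locked(d_kitchen_office), open(d_office_bay)}, require {at(dock), open(d_bay_dock)}
    → {at(dock), have(k2), locked(d_kitchen_office), open(d_bay_dock), open(d_office_bay)}

== RESULT ==
["at(dock)", "have(k2)", "locked(d_kitchen_office)", "open(d_bay_dock)", "open(d_office_bay)"]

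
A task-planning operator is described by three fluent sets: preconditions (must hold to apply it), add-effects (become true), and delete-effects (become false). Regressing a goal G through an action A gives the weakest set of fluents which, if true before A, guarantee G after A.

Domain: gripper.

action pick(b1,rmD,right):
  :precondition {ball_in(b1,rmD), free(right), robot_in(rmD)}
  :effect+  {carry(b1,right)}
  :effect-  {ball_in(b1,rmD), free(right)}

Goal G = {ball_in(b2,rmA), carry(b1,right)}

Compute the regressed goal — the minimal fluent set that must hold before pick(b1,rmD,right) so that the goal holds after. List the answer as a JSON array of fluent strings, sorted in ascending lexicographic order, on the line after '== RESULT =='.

Compute (G \ add) ∪ pre:
  G ∩ del = {}  (empty — regression defined)
  G \ add = {ball_in(b2,rmA), carry(b1,right)} \ {carry(b1,right)} = {ball_in(b2,rmA)}
  ∪ pre   = {ball_in(b2,rmA)} ∪ {ball_in(b1,rmD), free(right), robot_in(rmD)}
          = {ball_in(b1,rmD), ball_in(b2,rmA), free(right), robot_in(rmD)}

== RESULT ==
["ball_in(b1,rmD)", "ball_in(b2,rmA)", "free(right)", "robot_in(rmD)"]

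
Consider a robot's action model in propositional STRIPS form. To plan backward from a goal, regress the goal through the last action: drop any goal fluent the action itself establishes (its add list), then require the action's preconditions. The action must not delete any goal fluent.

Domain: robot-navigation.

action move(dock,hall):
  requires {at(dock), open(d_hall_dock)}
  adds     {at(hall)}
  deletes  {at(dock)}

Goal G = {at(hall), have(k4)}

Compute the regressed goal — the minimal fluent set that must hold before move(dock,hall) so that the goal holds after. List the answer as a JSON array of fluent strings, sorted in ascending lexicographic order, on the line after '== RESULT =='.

Compute (G \ add) ∪ pre:
  G ∩ del = {}  (empty — regression defined)
  G \ add = {at(hall), have(k4)} \ {at(hall)} = {have(k4)}
  ∪ pre   = {have(k4)} ∪ {at(dock), open(d_hall_dock)}
          = {at(dock), have(k4), open(d_hall_dock)}

== RESULT ==
["at(dock)", "have(k4)", "open(d_hall_dock)"]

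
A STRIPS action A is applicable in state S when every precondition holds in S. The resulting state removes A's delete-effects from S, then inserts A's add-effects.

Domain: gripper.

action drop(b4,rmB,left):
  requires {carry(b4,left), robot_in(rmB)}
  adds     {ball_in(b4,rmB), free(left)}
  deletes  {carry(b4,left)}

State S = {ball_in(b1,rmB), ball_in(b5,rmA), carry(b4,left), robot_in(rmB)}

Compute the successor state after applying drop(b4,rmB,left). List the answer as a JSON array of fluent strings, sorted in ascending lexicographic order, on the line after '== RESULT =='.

Progress:
  pre ⊆ S: {carry(b4,left), robot_in(rmB)} ⊆ S  — applicable
  S \ del = {ball_in(b1,rmB), ball_in(b5,rmA), robot_in(rmB)}
  ∪ add   = {ball_in(b1,rmB), ball_in(b4,rmB), ball_in(b5,rmA), free(left), robot_in(rmB)}

== RESULT ==
["ball_in(b1,rmB)", "ball_in(b4,rmB)", "ball_in(b5,rmA)", "free(left)", "robot_in(rmB)"]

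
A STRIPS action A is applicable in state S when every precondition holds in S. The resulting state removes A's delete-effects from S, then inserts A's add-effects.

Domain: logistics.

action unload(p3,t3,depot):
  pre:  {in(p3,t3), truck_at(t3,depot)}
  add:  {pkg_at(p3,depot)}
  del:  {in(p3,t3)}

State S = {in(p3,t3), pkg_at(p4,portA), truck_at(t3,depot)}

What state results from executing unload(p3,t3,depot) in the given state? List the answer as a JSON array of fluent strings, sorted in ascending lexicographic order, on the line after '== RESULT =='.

Compute (S \ del) ∪ add:
  pre ⊆ S: {in(p3,t3), truck_at(t3,depot)} ⊆ S  — applicable
  S \ del = {pkg_at(p4,portA), truck_at(t3,depot)}
  ∪ add   = {pkg_at(p3,depot), pkg_at(p4,portA), truck_at(t3,depot)}

== RESULT ==
["pkg_at(p3,depot)", "pkg_at(p4,portA)", "truck_at(t3,depot)"]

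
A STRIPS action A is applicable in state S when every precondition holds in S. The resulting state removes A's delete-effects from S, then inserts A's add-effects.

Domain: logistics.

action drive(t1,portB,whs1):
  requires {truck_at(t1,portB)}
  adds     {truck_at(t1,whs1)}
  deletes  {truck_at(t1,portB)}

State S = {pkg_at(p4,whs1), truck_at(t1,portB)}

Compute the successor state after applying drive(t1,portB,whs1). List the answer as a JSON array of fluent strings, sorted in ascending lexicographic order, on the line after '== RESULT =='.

Compute (S \ del) ∪ add:
  pre ⊆ S: {truck_at(t1,portB)} ⊆ S  — applicable
  S \ del = {pkg_at(p4,whs1)}
  ∪ add   = {pkg_at(p4,whs1), truck_at(t1,whs1)}

== RESULT ==
["pkg_at(p4,whs1)", "truck_at(t1,whs1)"]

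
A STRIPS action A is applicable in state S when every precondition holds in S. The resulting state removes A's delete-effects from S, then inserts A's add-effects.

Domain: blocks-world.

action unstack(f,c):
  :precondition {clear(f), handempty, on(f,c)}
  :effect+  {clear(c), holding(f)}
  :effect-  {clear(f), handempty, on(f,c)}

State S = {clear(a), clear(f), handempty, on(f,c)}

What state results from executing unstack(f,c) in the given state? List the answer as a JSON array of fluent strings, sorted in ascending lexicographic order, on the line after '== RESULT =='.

Compute (S \ del) ∪ add:
  pre ⊆ S: {clear(f), handempty, on(f,c)} ⊆ S  — applicable
  S \ del = {clear(a)}
  ∪ add   = {clear(a), clear(c), holding(f)}

== RESULT ==
["clear(a)", "clear(c)", "holding(f)"]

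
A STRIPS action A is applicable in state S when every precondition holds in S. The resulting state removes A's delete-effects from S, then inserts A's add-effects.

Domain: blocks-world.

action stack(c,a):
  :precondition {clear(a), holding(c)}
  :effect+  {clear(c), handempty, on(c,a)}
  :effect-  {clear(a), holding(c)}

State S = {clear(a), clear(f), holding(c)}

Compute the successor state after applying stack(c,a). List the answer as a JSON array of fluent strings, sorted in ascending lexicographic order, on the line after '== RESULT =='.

Compute (S \ del) ∪ add:
  pre ⊆ S: {clear(a), holding(c)} ⊆ S  — applicable
  S \ del = {clear(f)}
  ∪ add   = {clear(c), clear(f), handempty, on(c,a)}

== RESULT ==
["clear(c)", "clear(f)", "handempty", "on(c,a)"]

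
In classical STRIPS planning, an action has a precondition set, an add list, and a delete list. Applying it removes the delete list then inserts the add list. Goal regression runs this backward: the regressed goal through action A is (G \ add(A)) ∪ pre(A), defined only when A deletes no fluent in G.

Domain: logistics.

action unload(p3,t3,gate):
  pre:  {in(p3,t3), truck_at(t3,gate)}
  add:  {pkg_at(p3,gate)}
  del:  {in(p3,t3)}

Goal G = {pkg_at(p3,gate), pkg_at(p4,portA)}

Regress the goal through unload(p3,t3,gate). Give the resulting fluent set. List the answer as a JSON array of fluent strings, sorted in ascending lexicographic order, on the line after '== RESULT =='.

Compute (G \ add) ∪ pre:
  G ∩ del = {}  (empty — regression defined)
  G \ add = {pkg_at(p3,gate), pkg_at(p4,portA)} \ {pkg_at(p3,gate)} = {pkg_at(p4,portA)}
  ∪ pre   = {pkg_at(p4,portA)} ∪ {in(p3,t3), truck_at(t3,gate)}
          = {in(p3,t3), pkg_at(p4,portA), truck_at(t3,gate)}

== RESULT ==
["in(p3,t3)", "pkg_at(p4,portA)", "truck_at(t3,gate)"]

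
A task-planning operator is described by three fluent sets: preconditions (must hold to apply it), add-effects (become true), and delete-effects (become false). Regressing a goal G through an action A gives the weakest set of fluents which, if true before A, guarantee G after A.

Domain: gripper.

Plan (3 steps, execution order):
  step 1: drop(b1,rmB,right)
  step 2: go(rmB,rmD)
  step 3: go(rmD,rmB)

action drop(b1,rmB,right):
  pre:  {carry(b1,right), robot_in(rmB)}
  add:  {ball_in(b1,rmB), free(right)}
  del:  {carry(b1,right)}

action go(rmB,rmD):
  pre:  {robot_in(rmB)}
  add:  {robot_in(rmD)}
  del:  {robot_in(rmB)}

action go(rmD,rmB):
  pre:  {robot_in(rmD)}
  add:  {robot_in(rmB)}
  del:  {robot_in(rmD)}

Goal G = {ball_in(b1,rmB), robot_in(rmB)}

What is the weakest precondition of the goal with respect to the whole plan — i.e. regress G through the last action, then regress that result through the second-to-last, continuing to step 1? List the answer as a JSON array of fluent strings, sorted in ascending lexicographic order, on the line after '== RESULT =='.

Regress step by step:
  through step 3 (go(rmD,rmB)): drop {robot_in(rmB)}, keep {ball_in(b1,rmB)}, require {robot_in(rmD)}
    → {ball_in(b1,rmB), robot_in(rmD)}
  through step 2 (go(rmB,rmD)): drop {robot_in(rmD)}, keep {ball_in(b1,rmB)}, require {robot_in(rmB)}
    → {ball_in(b1,rmB), robot_in(rmB)}
  through step 1 (drop(b1,rmB,right)): drop {ball_in(b1,rmB)}, keep {robot_in(rmB)}, require {carry(b1,right), robot_in(rmB)}
    → {carry(b1,right), robot_in(rmB)}

== RESULT ==
["carry(b1,right)", "robot_in(rmB)"]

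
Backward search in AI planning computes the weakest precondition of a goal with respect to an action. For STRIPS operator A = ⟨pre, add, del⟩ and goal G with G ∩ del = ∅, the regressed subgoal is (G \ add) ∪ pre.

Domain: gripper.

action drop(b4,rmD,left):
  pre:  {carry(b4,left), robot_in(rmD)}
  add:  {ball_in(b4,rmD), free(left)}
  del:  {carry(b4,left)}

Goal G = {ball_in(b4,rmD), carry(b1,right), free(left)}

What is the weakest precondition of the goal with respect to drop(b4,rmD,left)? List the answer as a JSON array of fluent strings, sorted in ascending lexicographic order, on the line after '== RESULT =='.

Compute (G \ add) ∪ pre:
  G ∩ del = {}  (empty — regression defined)
  G \ add = {ball_in(b4,rmD), carry(b1,right), free(left)} \ {ball_in(b4,rmD), free(left)} = {carry(b1,right)}
  ∪ pre   = {carry(b1,right)} ∪ {carry(b4,left), robot_in(rmD)}
          = {carry(b1,right), carry(b4,left), robot_in(rmD)}

== RESULT ==
["carry(b1,right)", "carry(b4,left)", "robot_in(rmD)"]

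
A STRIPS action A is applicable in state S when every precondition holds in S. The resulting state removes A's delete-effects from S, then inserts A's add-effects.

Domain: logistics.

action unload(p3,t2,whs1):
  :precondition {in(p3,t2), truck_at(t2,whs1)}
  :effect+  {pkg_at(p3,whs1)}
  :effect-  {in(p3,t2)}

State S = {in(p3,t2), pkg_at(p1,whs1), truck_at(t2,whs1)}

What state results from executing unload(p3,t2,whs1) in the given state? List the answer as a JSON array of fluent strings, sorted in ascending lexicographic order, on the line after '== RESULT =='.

Compute (S \ del) ∪ add:
  pre ⊆ S: {in(p3,t2), truck_at(t2,whs1)} ⊆ S  — applicable
  S \ del = {pkg_at(p1,whs1), truck_at(t2,whs1)}
  ∪ add   = {pkg_at(p1,whs1), pkg_at(p3,whs1), truck_at(t2,whs1)}

== RESULT ==
["pkg_at(p1,whs1)", "pkg_at(p3,whs1)", "truck_at(t2,whs1)"]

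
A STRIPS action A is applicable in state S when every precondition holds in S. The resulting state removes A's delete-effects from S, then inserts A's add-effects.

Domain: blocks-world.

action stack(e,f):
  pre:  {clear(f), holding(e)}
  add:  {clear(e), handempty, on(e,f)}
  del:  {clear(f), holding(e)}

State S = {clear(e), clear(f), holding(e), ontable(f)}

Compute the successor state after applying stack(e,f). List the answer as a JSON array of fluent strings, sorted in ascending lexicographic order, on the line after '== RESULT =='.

Compute (S \ del) ∪ add:
  pre ⊆ S: {clear(f), holding(e)} ⊆ S  — applicable
  S \ del = {clear(e), ontable(f)}
  ∪ add   = {clear(e), handempty, on(e,f), ontable(f)}

== RESULT ==
["clear(e)", "handempty", "on(e,f)", "ontable(f)"]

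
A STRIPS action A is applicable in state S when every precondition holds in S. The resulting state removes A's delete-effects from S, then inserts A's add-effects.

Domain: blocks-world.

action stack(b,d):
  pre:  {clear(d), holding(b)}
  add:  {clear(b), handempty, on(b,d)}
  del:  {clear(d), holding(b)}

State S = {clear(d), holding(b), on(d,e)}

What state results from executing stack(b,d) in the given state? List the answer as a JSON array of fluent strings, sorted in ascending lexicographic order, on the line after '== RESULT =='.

Progress:
  pre ⊆ S: {clear(d), holding(b)} ⊆ S  — applicable
  S \ del = {on(d,e)}
  ∪ add   = {clear(b), handempty, on(b,d), on(d,e)}

== RESULT ==
["clear(b)", "handempty", "on(b,d)", "on(d,e)"]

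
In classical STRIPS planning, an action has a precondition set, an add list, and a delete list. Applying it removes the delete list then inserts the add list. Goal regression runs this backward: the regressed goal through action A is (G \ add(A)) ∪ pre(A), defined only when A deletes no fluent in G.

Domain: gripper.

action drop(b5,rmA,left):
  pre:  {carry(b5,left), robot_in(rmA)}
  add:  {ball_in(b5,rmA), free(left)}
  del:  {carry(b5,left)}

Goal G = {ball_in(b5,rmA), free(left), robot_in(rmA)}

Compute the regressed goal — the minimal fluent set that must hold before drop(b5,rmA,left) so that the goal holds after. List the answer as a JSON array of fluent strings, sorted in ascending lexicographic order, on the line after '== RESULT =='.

Regress:
  G ∩ del = {}  (empty — regression defined)
  G \ add = {ball_in(b5,rmA), free(left), robot_in(rmA)} \ {ball_in(b5,rmA), free(left)} = {robot_in(rmA)}
  ∪ pre   = {robot_in(rmA)} ∪ {carry(b5,left), robot_in(rmA)}
          = {carry(b5,left), robot_in(rmA)}

== RESULT ==
["carry(b5,left)", "robot_in(rmA)"]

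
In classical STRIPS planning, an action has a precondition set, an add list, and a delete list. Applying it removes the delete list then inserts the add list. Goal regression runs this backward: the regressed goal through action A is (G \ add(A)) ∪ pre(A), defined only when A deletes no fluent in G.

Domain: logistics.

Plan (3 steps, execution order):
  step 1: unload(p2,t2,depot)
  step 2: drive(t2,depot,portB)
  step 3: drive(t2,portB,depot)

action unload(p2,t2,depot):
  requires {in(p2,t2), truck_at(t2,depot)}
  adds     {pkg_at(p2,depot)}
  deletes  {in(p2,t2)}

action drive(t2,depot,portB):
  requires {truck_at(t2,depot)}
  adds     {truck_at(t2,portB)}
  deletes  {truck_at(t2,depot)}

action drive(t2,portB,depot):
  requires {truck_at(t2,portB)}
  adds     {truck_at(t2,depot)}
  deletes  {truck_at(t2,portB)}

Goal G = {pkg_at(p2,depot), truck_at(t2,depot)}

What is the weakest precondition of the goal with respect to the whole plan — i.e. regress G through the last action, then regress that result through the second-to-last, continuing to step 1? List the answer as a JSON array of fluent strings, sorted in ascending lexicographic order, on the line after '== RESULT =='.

Regress step by step:
  through step 3 (drive(t2,portB,depot)): drop {truck_at(t2,depot)}, keep {pkg_at(p2,depot)}, require {truck_at(t2,portB)}
    → {pkg_at(p2,depot), truck_at(t2,portB)}
  through step 2 (drive(t2,depot,portB)): drop {truck_at(t2,portB)}, keep {pkg_at(p2,depot)}, require {truck_at(t2,depot)}
    → {pkg_at(p2,depot), truck_at(t2,depot)}
  through step 1 (unload(p2,t2,depot)): drop {pkg_at(p2,depot)}, keep {truck_at(t2,depot)}, require {in(p2,t2), truck_at(t2,depot)}
    → {in(p2,t2), truck_at(t2,depot)}

== RESULT ==
["in(p2,t2)", "truck_at(t2,depot)"]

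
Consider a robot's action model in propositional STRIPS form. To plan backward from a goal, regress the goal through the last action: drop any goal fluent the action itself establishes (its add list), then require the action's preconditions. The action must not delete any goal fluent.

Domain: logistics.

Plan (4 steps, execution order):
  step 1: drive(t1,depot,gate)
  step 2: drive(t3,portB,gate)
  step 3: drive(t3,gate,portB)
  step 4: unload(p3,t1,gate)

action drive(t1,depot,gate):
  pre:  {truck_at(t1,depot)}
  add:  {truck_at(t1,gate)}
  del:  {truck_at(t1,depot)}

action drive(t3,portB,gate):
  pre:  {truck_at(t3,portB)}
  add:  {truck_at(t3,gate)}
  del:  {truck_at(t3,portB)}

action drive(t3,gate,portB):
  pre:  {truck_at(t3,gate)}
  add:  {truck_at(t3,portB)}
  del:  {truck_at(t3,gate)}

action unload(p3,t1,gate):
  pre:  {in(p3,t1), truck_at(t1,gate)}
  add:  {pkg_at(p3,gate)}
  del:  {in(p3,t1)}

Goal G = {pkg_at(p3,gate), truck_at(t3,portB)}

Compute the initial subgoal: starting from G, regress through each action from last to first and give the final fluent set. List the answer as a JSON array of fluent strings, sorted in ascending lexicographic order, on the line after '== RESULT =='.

Regress step by step:
  through step 4 (unload(p3,t1,gate)): drop {pkg_at(p3,gate)}, keep {truck_at(t3,portB)}, require {in(p3,t1), truck_at(t1,gate)}
    → {in(p3,t1), truck_at(t1,gate), truck_at(t3,portB)}
  through step 3 (drive(t3,gate,portB)): drop {truck_at(t3,portB)}, keep {in(p3,t1), truck_at(t1,gate)}, require {truck_at(t3,gate)}
    → {in(p3,t1), truck_at(t1,gate), truck_at(t3,gate)}
  through step 2 (drive(t3,portB,gate)): drop {truck_at(t3,gate)}, keep {in(p3,t1), truck_at(t1,gate)}, require {truck_at(t3,portB)}
    → {in(p3,t1), truck_at(t1,gate), truck_at(t3,portB)}
  through step 1 (drive(t1,depot,gate)): drop {truck_at(t1,gate)}, keep {in(p3,t1), truck_at(t3,portB)}, require {truck_at(t1,depot)}
    → {in(p3,t1), truck_at(t1,depot), truck_at(t3,portB)}

== RESULT ==
["in(p3,t1)", "truck_at(t1,depot)", "truck_at(t3,portB)"]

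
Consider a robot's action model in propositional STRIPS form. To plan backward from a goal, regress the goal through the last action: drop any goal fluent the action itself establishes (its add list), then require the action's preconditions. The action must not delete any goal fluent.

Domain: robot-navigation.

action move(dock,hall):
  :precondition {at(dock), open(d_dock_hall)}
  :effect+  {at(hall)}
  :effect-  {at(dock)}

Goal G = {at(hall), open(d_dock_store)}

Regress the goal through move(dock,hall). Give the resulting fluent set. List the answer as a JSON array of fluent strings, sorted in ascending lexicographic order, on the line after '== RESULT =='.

Regress:
  G ∩ del = {}  (empty — regression defined)
  G \ add = {at(hall), open(d_dock_store)} \ {at(hall)} = {open(d_dock_store)}
  ∪ pre   = {open(d_dock_store)} ∪ {at(dock), open(d_dock_hall)}
          = {at(dock), open(d_dock_hall), open(d_dock_store)}

== RESULT ==
["at(dock)", "open(d_dock_hall)", "open(d_dock_store)"]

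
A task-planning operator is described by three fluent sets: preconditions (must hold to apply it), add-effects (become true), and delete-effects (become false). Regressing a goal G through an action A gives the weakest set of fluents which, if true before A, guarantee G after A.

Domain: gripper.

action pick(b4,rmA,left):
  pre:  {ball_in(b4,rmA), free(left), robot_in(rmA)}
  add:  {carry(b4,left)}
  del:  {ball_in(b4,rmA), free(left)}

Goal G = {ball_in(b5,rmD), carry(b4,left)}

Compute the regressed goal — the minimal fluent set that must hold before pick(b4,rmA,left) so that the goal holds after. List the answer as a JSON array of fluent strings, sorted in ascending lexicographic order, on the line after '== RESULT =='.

Regress:
  G ∩ del = {}  (empty — regression defined)
  G \ add = {ball_in(b5,rmD), carry(b4,left)} \ {carry(b4,left)} = {ball_in(b5,rmD)}
  ∪ pre   = {ball_in(b5,rmD)} ∪ {ball_in(b4,rmA), free(left), robot_in(rmA)}
          = {ball_in(b4,rmA), ball_in(b5,rmD), free(left), robot_in(rmA)}

== RESULT ==
["ball_in(b4,rmA)", "ball_in(b5,rmD)", "free(left)", "robot_in(rmA)"]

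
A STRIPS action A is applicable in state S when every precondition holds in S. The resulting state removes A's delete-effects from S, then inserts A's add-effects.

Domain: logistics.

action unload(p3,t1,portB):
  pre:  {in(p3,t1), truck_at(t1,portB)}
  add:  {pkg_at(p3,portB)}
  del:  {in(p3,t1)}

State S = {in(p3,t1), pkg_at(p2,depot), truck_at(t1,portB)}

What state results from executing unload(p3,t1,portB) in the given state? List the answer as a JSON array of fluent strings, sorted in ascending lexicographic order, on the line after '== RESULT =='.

Compute (S \ del) ∪ add:
  pre ⊆ S: {in(p3,t1), truck_at(t1,portB)} ⊆ S  — applicable
  S \ del = {pkg_at(p2,depot), truck_at(t1,portB)}
  ∪ add   = {pkg_at(p2,depot), pkg_at(p3,portB), truck_at(t1,portB)}

== RESULT ==
["pkg_at(p2,depot)", "pkg_at(p3,portB)", "truck_at(t1,portB)"]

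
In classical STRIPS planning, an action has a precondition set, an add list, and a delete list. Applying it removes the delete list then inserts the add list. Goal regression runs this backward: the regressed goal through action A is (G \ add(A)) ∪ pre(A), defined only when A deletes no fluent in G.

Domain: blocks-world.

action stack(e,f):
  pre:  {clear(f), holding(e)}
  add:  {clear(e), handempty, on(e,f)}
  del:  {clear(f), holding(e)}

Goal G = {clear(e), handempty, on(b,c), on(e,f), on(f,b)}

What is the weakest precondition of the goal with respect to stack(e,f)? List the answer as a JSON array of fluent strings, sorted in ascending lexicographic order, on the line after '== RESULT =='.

Regress:
  G ∩ del = {}  (empty — regression defined)
  G \ add = {clear(e), handempty, on(b,c), on(e,f), on(f,b)} \ {clear(e), handempty, on(e,f)} = {on(b,c), on(f,b)}
  ∪ pre   = {on(b,c), on(f,b)} ∪ {clear(f), holding(e)}
          = {clear(f), holding(e), on(b,c), on(f,b)}

== RESULT ==
["clear(f)", "holding(e)", "on(b,c)", "on(f,b)"]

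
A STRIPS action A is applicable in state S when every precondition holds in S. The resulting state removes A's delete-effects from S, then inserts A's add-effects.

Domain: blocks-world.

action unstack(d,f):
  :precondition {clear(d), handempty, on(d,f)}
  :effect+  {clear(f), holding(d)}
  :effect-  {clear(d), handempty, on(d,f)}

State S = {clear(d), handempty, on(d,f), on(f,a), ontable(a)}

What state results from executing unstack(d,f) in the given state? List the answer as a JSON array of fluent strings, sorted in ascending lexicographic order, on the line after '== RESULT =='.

Compute (S \ del) ∪ add:
  pre ⊆ S: {clear(d), handempty, on(d,f)} ⊆ S  — applicable
  S \ del = {on(f,a), ontable(a)}
  ∪ add   = {clear(f), holding(d), on(f,a), ontable(a)}

== RESULT ==
["clear(f)", "holding(d)", "on(f,a)", "ontable(a)"]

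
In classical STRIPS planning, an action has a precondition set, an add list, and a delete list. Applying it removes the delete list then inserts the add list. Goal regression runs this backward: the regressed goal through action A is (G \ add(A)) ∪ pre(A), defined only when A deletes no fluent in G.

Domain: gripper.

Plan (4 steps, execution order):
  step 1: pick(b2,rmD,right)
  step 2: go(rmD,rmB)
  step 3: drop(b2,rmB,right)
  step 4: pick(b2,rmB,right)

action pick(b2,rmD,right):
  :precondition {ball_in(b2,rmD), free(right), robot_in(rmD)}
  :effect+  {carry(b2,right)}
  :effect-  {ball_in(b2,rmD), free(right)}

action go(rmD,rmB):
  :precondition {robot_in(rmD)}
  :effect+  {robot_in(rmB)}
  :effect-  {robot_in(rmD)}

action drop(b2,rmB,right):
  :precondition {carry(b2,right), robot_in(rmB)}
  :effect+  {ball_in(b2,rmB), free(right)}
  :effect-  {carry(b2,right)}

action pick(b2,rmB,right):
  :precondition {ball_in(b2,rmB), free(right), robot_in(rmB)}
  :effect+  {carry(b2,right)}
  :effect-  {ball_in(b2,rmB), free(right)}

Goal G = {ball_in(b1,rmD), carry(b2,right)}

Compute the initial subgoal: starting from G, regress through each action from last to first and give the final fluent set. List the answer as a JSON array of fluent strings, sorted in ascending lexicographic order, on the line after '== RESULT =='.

Work backward from the goal:
  through step 4 (pick(b2,rmB,right)): drop {carry(b2,right)}, keep {ball_in(b1,rmD)}, require {ball_in(b2,rmB), free(right), robot_in(rmB)}
    → {ball_in(b1,rmD), ball_in(b2,rmB), free(right), robot_in(rmB)}
  through step 3 (drop(b2,rmB,right)): drop {ball_in(b2,rmB), free(right)}, keep {ball_in(b1,rmD), robot_in(rmB)}, require {carry(b2,right), robot_in(rmB)}
    → {ball_in(b1,rmD), carry(b2,right), robot_in(rmB)}
  through step 2 (go(rmD,rmB)): drop {robot_in(rmB)}, keep {ball_in(b1,rmD), carry(b2,right)}, require {robot_in(rmD)}
    → {ball_in(b1,rmD), carry(b2,right), robot_in(rmD)}
  through step 1 (pick(b2,rmD,right)): drop {carry(b2,right)}, keep {ball_in(b1,rmD), robot_in(rmD)}, require {ball_in(b2,rmD), free(right), robot_in(rmD)}
    → {ball_in(b1,rmD), ball_in(b2,rmD), free(right), robot_in(rmD)}

== RESULT ==
["ball_in(b1,rmD)", "ball_in(b2,rmD)", "free(right)", "robot_in(rmD)"]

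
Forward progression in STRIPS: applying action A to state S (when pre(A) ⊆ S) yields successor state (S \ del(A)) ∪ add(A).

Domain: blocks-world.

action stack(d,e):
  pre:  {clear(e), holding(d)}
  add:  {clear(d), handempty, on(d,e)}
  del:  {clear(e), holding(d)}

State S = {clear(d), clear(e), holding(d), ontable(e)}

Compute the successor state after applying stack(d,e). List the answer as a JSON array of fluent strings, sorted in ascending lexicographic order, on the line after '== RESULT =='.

Compute (S \ del) ∪ add:
  pre ⊆ S: {clear(e), holding(d)} ⊆ S  — applicable
  S \ del = {clear(d), ontable(e)}
  ∪ add   = {clear(d), handempty, on(d,e), ontable(e)}

== RESULT ==
["clear(d)", "handempty", "on(d,e)", "ontable(e)"]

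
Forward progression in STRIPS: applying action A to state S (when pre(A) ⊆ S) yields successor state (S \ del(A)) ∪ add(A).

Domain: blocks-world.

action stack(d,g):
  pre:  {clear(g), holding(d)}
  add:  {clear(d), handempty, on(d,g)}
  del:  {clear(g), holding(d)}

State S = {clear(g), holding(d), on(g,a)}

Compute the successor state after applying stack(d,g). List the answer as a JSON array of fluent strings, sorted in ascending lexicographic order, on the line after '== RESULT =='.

Compute (S \ del) ∪ add:
  pre ⊆ S: {clear(g), holding(d)} ⊆ S  — applicable
  S \ del = {on(g,a)}
  ∪ add   = {clear(d), handempty, on(d,g), on(g,a)}

== RESULT ==
["clear(d)", "handempty", "on(d,g)", "on(g,a)"]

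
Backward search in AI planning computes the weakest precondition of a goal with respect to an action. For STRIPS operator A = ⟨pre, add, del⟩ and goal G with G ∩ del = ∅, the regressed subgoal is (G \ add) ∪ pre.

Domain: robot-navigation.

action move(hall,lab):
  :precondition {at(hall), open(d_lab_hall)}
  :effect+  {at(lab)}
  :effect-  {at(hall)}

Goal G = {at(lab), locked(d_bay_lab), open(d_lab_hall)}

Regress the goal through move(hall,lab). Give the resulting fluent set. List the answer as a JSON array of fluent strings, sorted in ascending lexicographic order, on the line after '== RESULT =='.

Regress:
  G ∩ del = {}  (empty — regression defined)
  G \ add = {at(lab), locked(d_bay_lab), open(d_lab_hall)} \ {at(lab)} = {locked(d_bay_lab), open(d_lab_hall)}
  ∪ pre   = {locked(d_bay_lab), open(d_lab_hall)} ∪ {at(hall), open(d_lab_hall)}
          = {at(hall), locked(d_bay_lab), open(d_lab_hall)}

== RESULT ==
["at(hall)", "locked(d_bay_lab)", "open(d_lab_hall)"]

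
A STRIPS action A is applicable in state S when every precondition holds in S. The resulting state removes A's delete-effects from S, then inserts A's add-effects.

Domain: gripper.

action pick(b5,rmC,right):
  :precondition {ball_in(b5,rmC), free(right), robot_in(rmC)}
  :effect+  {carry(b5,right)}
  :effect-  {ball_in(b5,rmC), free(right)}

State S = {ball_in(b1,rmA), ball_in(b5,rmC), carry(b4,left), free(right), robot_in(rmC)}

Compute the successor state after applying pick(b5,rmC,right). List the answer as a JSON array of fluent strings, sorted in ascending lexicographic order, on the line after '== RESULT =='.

Compute (S \ del) ∪ add:
  pre ⊆ S: {ball_in(b5,rmC), free(right), robot_in(rmC)} ⊆ S  — applicable
  S \ del = {ball_in(b1,rmA), carry(b4,left), robot_in(rmC)}
  ∪ add   = {ball_in(b1,rmA), carry(b4,left), carry(b5,right), robot_in(rmC)}

== RESULT ==
["ball_in(b1,rmA)", "carry(b4,left)", "carry(b5,right)", "robot_in(rmC)"]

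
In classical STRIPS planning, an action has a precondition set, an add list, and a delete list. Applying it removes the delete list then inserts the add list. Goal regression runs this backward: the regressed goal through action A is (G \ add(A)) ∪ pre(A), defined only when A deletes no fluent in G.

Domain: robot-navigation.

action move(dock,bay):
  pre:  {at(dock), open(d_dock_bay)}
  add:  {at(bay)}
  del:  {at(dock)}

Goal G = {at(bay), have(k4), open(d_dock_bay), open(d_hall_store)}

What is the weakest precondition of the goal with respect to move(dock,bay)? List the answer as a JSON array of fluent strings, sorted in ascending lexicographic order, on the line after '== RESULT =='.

Compute (G \ add) ∪ pre:
  G ∩ del = {}  (empty — regression defined)
  G \ add = {at(bay), have(k4), open(d_dock_bay), open(d_hall_store)} \ {at(bay)} = {have(k4), open(d_dock_bay), open(d_hall_store)}
  ∪ pre   = {have(k4), open(d_dock_bay), open(d_hall_store)} ∪ {at(dock), open(d_dock_bay)}
          = {at(dock), have(k4), open(d_dock_bay), open(d_hall_store)}

== RESULT ==
["at(dock)", "have(k4)", "open(d_dock_bay)", "open(d_hall_store)"]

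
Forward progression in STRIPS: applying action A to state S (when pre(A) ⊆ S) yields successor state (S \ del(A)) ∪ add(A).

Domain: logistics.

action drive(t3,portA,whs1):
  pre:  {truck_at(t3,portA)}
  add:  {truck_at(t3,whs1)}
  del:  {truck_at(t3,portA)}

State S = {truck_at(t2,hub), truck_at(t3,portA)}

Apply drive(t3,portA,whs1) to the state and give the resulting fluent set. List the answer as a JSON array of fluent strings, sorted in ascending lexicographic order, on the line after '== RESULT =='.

Progress:
  pre ⊆ S: {truck_at(t3,portA)} ⊆ S  — applicable
  S \ del = {truck_at(t2,hub)}
  ∪ add   = {truck_at(t2,hub), truck_at(t3,whs1)}

== RESULT ==
["truck_at(t2,hub)", "truck_at(t3,whs1)"]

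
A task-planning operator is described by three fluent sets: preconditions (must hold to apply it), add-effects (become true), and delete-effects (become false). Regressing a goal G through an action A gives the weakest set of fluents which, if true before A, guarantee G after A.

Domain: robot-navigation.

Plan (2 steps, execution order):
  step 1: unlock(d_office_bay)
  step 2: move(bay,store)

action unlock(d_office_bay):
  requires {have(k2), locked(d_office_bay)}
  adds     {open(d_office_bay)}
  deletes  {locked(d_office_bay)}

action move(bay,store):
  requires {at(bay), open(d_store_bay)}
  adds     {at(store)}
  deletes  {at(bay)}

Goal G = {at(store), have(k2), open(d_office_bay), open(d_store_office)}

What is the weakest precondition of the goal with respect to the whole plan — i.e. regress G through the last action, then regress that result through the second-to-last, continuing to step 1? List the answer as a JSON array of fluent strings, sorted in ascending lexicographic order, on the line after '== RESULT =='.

Regress step by step:
  through step 2 (move(bay,store)): drop {at(store)}, keep {have(k2), open(d_office_bay), open(d_store_office)}, require {at(bay), open(d_store_bay)}
    → {at(bay), have(k2), open(d_office_bay), open(d_store_bay), open(d_store_office)}
  through step 1 (unlock(d_office_bay)): drop {open(d_office_bay)}, keep {at(bay), have(k2), open(d_store_bay), open(d_store_office)}, require {have(k2), locked(d_office_bay)}
    → {at(bay), have(k2), locked(d_office_bay), open(d_store_bay), open(d_store_office)}

== RESULT ==
["at(bay)", "have(k2)", "locked(d_office_bay)", "open(d_store_bay)", "open(d_store_office)"]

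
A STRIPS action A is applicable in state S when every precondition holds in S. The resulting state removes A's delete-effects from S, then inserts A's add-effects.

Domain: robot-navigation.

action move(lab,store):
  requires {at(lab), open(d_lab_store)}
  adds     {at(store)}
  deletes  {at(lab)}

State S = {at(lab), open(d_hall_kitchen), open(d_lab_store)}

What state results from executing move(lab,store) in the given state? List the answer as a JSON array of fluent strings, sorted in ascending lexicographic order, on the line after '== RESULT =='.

Progress:
  pre ⊆ S: {at(lab), open(d_lab_store)} ⊆ S  — applicable
  S \ del = {open(d_hall_kitchen), open(d_lab_store)}
  ∪ add   = {at(store), open(d_hall_kitchen), open(d_lab_store)}

== RESULT ==
["at(store)", "open(d_hall_kitchen)", "open(d_lab_store)"]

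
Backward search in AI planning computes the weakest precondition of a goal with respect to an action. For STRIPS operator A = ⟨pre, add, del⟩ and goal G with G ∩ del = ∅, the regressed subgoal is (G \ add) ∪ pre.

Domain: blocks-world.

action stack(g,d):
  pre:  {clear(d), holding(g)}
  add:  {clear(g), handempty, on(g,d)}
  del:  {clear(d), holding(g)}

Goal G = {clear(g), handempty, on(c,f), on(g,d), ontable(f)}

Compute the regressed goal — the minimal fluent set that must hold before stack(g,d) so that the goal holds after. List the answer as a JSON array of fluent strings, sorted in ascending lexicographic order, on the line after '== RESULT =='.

Compute (G \ add) ∪ pre:
  G ∩ del = {}  (empty — regression defined)
  G \ add = {clear(g), handempty, on(c,f), on(g,d), ontable(f)} \ {clear(g), handempty, on(g,d)} = {on(c,f), ontable(f)}
  ∪ pre   = {on(c,f), ontable(f)} ∪ {clear(d), holding(g)}
          = {clear(d), holding(g), on(c,f), ontable(f)}

== RESULT ==
["clear(d)", "holding(g)", "on(c,f)", "ontable(f)"]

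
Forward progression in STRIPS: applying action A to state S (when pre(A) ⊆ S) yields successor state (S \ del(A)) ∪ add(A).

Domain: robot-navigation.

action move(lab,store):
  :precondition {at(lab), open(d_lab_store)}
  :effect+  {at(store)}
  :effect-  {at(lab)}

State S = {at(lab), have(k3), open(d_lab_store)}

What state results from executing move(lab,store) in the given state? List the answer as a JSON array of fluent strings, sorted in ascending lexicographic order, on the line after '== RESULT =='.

Compute (S \ del) ∪ add:
  pre ⊆ S: {at(lab), open(d_lab_store)} ⊆ S  — applicable
  S \ del = {have(k3), open(d_lab_store)}
  ∪ add   = {at(store), have(k3), open(d_lab_store)}

== RESULT ==
["at(store)", "have(k3)", "open(d_lab_store)"]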